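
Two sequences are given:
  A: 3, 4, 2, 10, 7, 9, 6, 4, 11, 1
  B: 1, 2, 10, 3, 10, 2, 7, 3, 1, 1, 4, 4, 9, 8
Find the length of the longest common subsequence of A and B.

Backtracking the LCS table gives one alignment: 3 (A1,B4) → 2 (A3,B6) → 7 (A5,B7) → 9 (A6,B13).
So the longest common subsequence has length 4.

4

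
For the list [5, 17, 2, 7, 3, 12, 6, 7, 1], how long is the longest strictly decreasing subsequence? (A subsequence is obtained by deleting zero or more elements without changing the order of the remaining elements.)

4

One longest decreasing subsequence is 17, 7, 3, 1 (positions 2,4,5,9), of length 4; no longer one exists.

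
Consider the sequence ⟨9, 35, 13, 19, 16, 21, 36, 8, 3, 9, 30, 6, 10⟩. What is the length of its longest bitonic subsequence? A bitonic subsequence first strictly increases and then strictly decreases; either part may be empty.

One longest bitonic subsequence is 9, 13, 19, 21, 36, 30, 10 (positions 1,3,4,6,7,11,13): it rises to 36 then falls. Length 7 is optimal.

7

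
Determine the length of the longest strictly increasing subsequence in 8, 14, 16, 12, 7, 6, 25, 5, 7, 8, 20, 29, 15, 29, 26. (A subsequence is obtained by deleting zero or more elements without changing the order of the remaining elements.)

Scanning left to right, the best length ending at each element is: 8→1, 14→2, 16→3, 12→2, 7→1, 6→1, 25→4, 5→1, 7→2, 8→3, 20→4, 29→5, 15→4, 29→5, 26→5.
So the longest increasing subsequence has length 5, e.g. 8, 14, 16, 25, 29.

5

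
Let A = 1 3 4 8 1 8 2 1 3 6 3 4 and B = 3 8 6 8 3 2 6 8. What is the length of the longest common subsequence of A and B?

A longest common subsequence is 3, 8, 8, 2, 6 (length 5); the LCS DP confirms no longer common subsequence exists.

5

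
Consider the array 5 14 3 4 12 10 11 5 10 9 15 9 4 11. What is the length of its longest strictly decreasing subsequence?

6

Scanning left to right, the best length ending at each element is: 5→1, 14→1, 3→2, 4→2, 12→2, 10→3, 11→3, 5→4, 10→4, 9→5, 15→1, 9→5, 4→6, 11→3.
So the longest decreasing subsequence has length 6, e.g. 14, 12, 11, 10, 9, 4.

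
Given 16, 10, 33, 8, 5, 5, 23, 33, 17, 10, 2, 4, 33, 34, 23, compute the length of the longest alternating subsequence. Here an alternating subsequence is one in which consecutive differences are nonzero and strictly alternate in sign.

8

A longest alternating subsequence is 16, 10, 33, 8, 23, 17, 33, 23 (positions 1,2,3,4,7,9,13,15); its 7 consecutive differences strictly alternate in sign, and length 8 is optimal.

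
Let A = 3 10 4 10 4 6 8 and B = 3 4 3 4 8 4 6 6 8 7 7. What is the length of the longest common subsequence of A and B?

A longest common subsequence is 3, 4, 4, 6, 8 (length 5); the LCS DP confirms no longer common subsequence exists.

5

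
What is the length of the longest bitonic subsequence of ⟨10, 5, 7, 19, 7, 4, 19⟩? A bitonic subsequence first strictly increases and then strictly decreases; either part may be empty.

One longest bitonic subsequence is 5, 7, 19, 7, 4 (positions 2,3,4,5,6): it rises to 19 then falls. Length 5 is optimal.

5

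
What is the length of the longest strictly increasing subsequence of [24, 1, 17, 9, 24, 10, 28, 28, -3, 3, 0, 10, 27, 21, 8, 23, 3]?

One longest increasing subsequence is 1, 9, 10, 21, 23 (positions 2,4,6,14,16), of length 5; no longer one exists.

5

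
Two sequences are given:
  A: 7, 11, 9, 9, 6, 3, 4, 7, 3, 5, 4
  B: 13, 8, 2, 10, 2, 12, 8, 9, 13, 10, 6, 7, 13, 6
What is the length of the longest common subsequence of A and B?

3

Backtracking the LCS table gives one alignment: 9 (A3,B8) → 6 (A5,B11) → 7 (A8,B12).
So the longest common subsequence has length 3.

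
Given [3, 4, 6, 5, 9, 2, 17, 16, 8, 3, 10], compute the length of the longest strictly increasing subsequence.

Let dp[i] be the longest increasing subsequence ending at position i. Then dp = [1, 2, 3, 3, 4, 1, 5, 5, 4, 2, 5].
The maximum is 5; one witness is 3, 4, 6, 9, 17 at positions 1,2,3,5,7.

5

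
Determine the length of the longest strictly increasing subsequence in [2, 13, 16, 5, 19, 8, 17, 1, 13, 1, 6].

Scanning left to right, the best length ending at each element is: 2→1, 13→2, 16→3, 5→2, 19→4, 8→3, 17→4, 1→1, 13→4, 1→1, 6→3.
So the longest increasing subsequence has length 4, e.g. 2, 13, 16, 19.

4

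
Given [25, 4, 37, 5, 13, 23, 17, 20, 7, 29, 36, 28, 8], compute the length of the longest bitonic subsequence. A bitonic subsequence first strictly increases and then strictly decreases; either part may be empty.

One longest bitonic subsequence is 4, 5, 13, 17, 20, 29, 36, 28, 8 (positions 2,4,5,7,8,10,11,12,13): it rises to 36 then falls. Length 9 is optimal.

9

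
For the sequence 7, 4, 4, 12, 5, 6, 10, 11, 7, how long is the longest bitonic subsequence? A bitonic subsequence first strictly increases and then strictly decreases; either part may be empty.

Let inc[i] be the LIS ending at i and dec[i] the longest strictly decreasing subsequence starting at i. inc = [1, 1, 1, 2, 2, 3, 4, 5, 4], dec = [2, 1, 1, 3, 1, 1, 2, 2, 1].
max_i inc[i]+dec[i]−1 = 6, with one witness 4, 5, 6, 10, 11, 7.

6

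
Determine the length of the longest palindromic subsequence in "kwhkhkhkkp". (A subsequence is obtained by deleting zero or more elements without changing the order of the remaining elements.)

One longest palindromic subsequence is kkhkhkk (positions 1,4,5,6,7,8,9); it reads the same forward and backward, and the interval DP gives dp[1][10] = 7.

7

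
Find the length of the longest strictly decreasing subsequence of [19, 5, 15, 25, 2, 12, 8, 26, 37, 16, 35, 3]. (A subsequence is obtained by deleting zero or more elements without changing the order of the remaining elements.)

Let dp[i] be the longest decreasing subsequence ending at position i. Then dp = [1, 2, 2, 1, 3, 3, 4, 1, 1, 2, 2, 5].
The maximum is 5; one witness is 19, 15, 12, 8, 3 at positions 1,3,6,7,12.

5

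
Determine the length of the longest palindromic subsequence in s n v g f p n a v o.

One longest palindromic subsequence is vav (positions 3,8,9); it reads the same forward and backward, and the interval DP gives dp[1][10] = 3.

3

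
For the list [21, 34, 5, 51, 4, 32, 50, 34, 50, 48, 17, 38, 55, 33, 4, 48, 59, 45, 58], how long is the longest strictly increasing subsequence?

6

Let dp[i] be the longest increasing subsequence ending at position i. Then dp = [1, 2, 1, 3, 1, 2, 3, 3, 4, 4, 2, 4, 5, 3, 1, 5, 6, 5, 6].
The maximum is 6; one witness is 21, 32, 34, 50, 55, 59 at positions 1,6,8,9,13,17.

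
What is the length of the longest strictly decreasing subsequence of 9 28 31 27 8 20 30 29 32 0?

4

Let dp[i] be the longest decreasing subsequence ending at position i. Then dp = [1, 1, 1, 2, 3, 3, 2, 3, 1, 4].
The maximum is 4; one witness is 28, 27, 8, 0 at positions 2,4,5,10.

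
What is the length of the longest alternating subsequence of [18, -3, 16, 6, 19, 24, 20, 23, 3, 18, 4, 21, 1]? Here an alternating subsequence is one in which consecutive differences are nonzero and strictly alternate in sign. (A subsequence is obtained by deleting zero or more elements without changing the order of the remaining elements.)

Track the best alternating length ending on an up-step vs a down-step at each position: up/down = 1/1, 1/2, 3/2, 3/4, 5/1, 5/1, 5/6, 7/6, 3/8, 9/8, 9/10, 11/8, 3/12.
The maximum over both is 12; one such subsequence is 18, -3, 16, 6, 24, 20, 23, 3, 18, 4, 21, 1.

12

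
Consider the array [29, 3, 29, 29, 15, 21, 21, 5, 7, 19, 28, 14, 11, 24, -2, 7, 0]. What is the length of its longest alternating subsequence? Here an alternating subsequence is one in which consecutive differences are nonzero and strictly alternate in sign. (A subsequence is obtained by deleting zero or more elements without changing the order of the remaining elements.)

12

Track the best alternating length ending on an up-step vs a down-step at each position: up/down = 1/1, 1/2, 3/1, 3/1, 3/4, 5/4, 5/4, 3/6, 7/6, 7/6, 7/4, 7/8, 7/8, 9/8, 1/10, 11/10, 11/12.
The maximum over both is 12; one such subsequence is 29, 3, 29, 15, 21, 5, 19, 14, 24, -2, 7, 0.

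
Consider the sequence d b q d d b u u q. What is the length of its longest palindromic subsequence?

4

One longest palindromic subsequence is quuq (positions 3,7,8,9); it reads the same forward and backward, and the interval DP gives dp[1][9] = 4.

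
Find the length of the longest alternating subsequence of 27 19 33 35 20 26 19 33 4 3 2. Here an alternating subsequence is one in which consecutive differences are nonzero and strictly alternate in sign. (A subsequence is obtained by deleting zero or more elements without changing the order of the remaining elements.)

8

Track the best alternating length ending on an up-step vs a down-step at each position: up/down = 1/1, 1/2, 3/1, 3/1, 3/4, 5/4, 1/6, 7/4, 1/8, 1/8, 1/8.
The maximum over both is 8; one such subsequence is 27, 19, 33, 20, 26, 19, 33, 4.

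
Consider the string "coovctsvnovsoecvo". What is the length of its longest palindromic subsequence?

One longest palindromic subsequence is ovcsvovscvo (positions 2,4,5,7,8,10,11,12,15,16,17); it reads the same forward and backward, and the interval DP gives dp[1][17] = 11.

11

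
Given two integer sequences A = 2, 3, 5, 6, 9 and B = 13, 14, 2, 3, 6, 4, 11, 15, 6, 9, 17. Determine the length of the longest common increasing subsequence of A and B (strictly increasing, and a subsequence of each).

4

For each value that appears in both, track the longest common increasing run ending there.
The best achievable length is 4; one witness is 2, 3, 6, 9 (A-positions 1,2,4,5, B-positions 3,4,5,10).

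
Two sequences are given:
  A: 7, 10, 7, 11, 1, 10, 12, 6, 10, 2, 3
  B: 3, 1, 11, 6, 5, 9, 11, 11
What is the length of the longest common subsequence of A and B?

Backtracking the LCS table gives one alignment: 11 (A4,B3) → 6 (A8,B4).
So the longest common subsequence has length 2.

2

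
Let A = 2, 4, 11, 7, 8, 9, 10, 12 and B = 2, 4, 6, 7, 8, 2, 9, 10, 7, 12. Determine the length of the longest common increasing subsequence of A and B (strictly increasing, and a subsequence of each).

A longest common strictly increasing subsequence is 2, 4, 7, 8, 9, 10, 12 (length 7); it appears in order in both A and B, and no longer such subsequence exists.

7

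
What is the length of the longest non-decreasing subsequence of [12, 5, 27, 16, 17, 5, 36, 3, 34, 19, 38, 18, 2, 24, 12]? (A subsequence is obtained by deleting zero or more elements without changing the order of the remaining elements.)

5

Let dp[i] be the longest non-decreasing subsequence ending at position i. Then dp = [1, 1, 2, 2, 3, 2, 4, 1, 4, 4, 5, 4, 1, 5, 3].
The maximum is 5; one witness is 12, 16, 17, 36, 38 at positions 1,4,5,7,11.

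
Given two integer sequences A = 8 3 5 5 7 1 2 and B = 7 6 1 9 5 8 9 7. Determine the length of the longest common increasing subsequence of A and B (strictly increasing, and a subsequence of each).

For each value that appears in both, track the longest common increasing run ending there.
The best achievable length is 2; one witness is 5, 7 (A-positions 3,5, B-positions 5,8).

2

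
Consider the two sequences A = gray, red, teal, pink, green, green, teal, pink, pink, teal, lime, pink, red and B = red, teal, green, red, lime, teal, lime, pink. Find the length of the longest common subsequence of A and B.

6

A longest common subsequence is red, teal, green, teal, lime, pink (length 6); the LCS DP confirms no longer common subsequence exists.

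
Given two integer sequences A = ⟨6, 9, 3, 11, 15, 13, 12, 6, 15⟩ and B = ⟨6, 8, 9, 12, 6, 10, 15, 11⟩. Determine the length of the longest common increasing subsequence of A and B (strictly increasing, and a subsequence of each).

For each value that appears in both, track the longest common increasing run ending there.
The best achievable length is 4; one witness is 6, 9, 12, 15 (A-positions 1,2,7,9, B-positions 1,3,4,7).

4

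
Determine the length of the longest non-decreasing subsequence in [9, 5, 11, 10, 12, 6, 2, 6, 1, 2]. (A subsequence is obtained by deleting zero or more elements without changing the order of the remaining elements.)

Let dp[i] be the longest non-decreasing subsequence ending at position i. Then dp = [1, 1, 2, 2, 3, 2, 1, 3, 1, 2].
The maximum is 3; one witness is 9, 11, 12 at positions 1,3,5.

3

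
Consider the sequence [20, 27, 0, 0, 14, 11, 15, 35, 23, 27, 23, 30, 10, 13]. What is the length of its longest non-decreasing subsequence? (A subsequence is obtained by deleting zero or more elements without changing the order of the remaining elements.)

7

Scanning left to right, the best length ending at each element is: 20→1, 27→2, 0→1, 0→2, 14→3, 11→3, 15→4, 35→5, 23→5, 27→6, 23→6, 30→7, 10→3, 13→4.
So the longest non-decreasing subsequence has length 7, e.g. 0, 0, 14, 15, 23, 27, 30.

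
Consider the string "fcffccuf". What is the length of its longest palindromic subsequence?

One longest palindromic subsequence is fcffcf (positions 1,2,3,4,6,8); it reads the same forward and backward, and the interval DP gives dp[1][8] = 6.

6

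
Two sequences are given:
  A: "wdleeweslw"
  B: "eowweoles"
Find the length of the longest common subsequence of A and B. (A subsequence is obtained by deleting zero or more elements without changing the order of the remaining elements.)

4

A longest common subsequence is wles (length 4); the LCS DP confirms no longer common subsequence exists.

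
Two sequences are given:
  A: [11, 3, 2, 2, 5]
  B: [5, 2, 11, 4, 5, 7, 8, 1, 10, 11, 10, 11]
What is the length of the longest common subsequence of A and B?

A longest common subsequence is 11, 5 (length 2); the LCS DP confirms no longer common subsequence exists.

2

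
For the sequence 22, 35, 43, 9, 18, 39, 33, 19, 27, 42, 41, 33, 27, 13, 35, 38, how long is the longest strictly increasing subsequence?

Let dp[i] be the longest increasing subsequence ending at position i. Then dp = [1, 2, 3, 1, 2, 3, 3, 3, 4, 5, 5, 5, 4, 2, 6, 7].
The maximum is 7; one witness is 9, 18, 19, 27, 33, 35, 38 at positions 4,5,8,9,12,15,16.

7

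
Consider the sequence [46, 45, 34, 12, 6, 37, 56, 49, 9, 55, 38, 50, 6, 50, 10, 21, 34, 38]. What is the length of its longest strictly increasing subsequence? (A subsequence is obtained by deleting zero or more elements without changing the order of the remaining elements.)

One longest increasing subsequence is 6, 9, 10, 21, 34, 38 (positions 5,9,15,16,17,18), of length 6; no longer one exists.

6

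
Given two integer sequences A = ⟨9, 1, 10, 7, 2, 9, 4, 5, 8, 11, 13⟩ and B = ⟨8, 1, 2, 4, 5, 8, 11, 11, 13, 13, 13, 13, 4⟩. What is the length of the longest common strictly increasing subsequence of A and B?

7

For each value that appears in both, track the longest common increasing run ending there.
The best achievable length is 7; one witness is 1, 2, 4, 5, 8, 11, 13 (A-positions 2,5,7,8,9,10,11, B-positions 2,3,4,5,6,7,9).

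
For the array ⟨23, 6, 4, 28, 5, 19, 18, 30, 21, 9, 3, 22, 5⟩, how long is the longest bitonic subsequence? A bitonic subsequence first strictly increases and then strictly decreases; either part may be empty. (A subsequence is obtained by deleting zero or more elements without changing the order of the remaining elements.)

One longest bitonic subsequence is 4, 5, 19, 30, 21, 9, 5 (positions 3,5,6,8,9,10,13): it rises to 30 then falls. Length 7 is optimal.

7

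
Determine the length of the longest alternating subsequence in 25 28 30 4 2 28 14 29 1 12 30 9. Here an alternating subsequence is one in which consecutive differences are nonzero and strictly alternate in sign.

Track the best alternating length ending on an up-step vs a down-step at each position: up/down = 1/1, 2/1, 2/1, 1/3, 1/3, 4/3, 4/5, 6/3, 1/7, 8/7, 8/1, 8/9.
The maximum over both is 9; one such subsequence is 25, 28, 4, 28, 14, 29, 1, 12, 9.

9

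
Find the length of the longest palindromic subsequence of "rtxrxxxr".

Using dp[i][j] = 2 + dp[i+1][j−1] if the ends match, else max(dp[i+1][j], dp[i][j−1]):
dp[1][8] = 6. A witness is rxxxxr at positions 1,3,5,6,7,8.

6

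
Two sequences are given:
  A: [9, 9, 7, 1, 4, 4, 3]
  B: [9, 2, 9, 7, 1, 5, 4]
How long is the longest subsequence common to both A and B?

5

A longest common subsequence is 9, 9, 7, 1, 4 (length 5); the LCS DP confirms no longer common subsequence exists.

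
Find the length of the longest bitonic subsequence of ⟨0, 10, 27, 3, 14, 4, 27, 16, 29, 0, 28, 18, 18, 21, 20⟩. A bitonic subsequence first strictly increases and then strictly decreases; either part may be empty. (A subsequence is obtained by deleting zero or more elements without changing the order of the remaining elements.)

Let inc[i] be the LIS ending at i and dec[i] the longest strictly decreasing subsequence starting at i. inc = [1, 2, 3, 2, 3, 3, 4, 4, 5, 1, 5, 5, 5, 6, 6], dec = [1, 3, 4, 2, 3, 2, 3, 2, 4, 1, 3, 1, 1, 2, 1].
max_i inc[i]+dec[i]−1 = 8, with one witness 0, 10, 14, 27, 29, 28, 21, 20.

8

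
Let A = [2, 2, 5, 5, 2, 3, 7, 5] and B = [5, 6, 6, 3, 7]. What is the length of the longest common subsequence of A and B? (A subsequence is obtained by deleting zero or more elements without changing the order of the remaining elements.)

A longest common subsequence is 5, 3, 7 (length 3); the LCS DP confirms no longer common subsequence exists.

3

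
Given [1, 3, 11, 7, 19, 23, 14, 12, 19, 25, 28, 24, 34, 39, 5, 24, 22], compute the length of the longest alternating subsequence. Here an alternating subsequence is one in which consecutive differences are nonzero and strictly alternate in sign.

A longest alternating subsequence is 1, 11, 7, 19, 14, 25, 24, 34, 5, 24, 22 (positions 1,3,4,5,7,10,12,13,15,16,17); its 10 consecutive differences strictly alternate in sign, and length 11 is optimal.

11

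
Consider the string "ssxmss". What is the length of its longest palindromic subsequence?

One longest palindromic subsequence is ssmss (positions 1,2,4,5,6); it reads the same forward and backward, and the interval DP gives dp[1][6] = 5.

5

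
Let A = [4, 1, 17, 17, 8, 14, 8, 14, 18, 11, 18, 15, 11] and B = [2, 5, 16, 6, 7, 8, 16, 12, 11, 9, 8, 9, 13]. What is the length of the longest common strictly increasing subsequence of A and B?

A longest common strictly increasing subsequence is 8, 11 (length 2); it appears in order in both A and B, and no longer such subsequence exists.

2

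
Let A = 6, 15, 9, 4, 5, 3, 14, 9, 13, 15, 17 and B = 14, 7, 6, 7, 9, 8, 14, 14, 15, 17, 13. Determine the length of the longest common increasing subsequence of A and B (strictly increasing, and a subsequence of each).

A longest common strictly increasing subsequence is 6, 9, 14, 15, 17 (length 5); it appears in order in both A and B, and no longer such subsequence exists.

5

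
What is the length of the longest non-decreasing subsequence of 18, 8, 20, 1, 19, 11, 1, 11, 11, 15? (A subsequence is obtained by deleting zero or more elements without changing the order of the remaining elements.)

5

Scanning left to right, the best length ending at each element is: 18→1, 8→1, 20→2, 1→1, 19→2, 11→2, 1→2, 11→3, 11→4, 15→5.
So the longest non-decreasing subsequence has length 5, e.g. 8, 11, 11, 11, 15.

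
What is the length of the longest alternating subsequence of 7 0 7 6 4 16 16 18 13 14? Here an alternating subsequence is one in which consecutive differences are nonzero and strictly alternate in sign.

Track the best alternating length ending on an up-step vs a down-step at each position: up/down = 1/1, 1/2, 3/1, 3/4, 3/4, 5/1, 5/1, 5/1, 5/6, 7/6.
The maximum over both is 7; one such subsequence is 7, 0, 7, 6, 16, 13, 14.

7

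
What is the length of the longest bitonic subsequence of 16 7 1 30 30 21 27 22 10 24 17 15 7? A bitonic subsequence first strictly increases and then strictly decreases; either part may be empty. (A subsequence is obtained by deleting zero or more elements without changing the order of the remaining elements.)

Let inc[i] be the LIS ending at i and dec[i] the longest strictly decreasing subsequence starting at i. inc = [1, 1, 1, 2, 2, 2, 3, 3, 2, 4, 3, 3, 2], dec = [3, 2, 1, 6, 6, 4, 5, 4, 2, 4, 3, 2, 1].
max_i inc[i]+dec[i]−1 = 7, with one witness 16, 30, 27, 24, 17, 15, 7.

7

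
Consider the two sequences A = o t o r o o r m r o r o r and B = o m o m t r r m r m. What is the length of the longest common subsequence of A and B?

Backtracking the LCS table gives one alignment: o (A1,B3) → t (A2,B5) → r (A4,B6) → r (A7,B7) → m (A8,B8) → r (A9,B9).
So the longest common subsequence has length 6.

6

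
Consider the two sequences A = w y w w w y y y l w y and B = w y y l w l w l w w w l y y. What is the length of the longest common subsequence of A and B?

7

A longest common subsequence is wywwwyy (length 7); the LCS DP confirms no longer common subsequence exists.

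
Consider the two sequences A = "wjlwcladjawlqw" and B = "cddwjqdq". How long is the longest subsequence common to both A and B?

4

A longest common subsequence is wjdq (length 4); the LCS DP confirms no longer common subsequence exists.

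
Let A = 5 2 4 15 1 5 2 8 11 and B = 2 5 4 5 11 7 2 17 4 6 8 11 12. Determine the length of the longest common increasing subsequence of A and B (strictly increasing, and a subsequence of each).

A longest common strictly increasing subsequence is 2, 4, 5, 8, 11 (length 5); it appears in order in both A and B, and no longer such subsequence exists.

5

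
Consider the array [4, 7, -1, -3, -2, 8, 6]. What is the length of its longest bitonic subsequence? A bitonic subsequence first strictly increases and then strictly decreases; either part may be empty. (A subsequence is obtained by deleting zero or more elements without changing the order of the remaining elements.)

Let inc[i] be the LIS ending at i and dec[i] the longest strictly decreasing subsequence starting at i. inc = [1, 2, 1, 1, 2, 3, 3], dec = [3, 3, 2, 1, 1, 2, 1].
max_i inc[i]+dec[i]−1 = 4, with one witness 4, 7, -1, -2.

4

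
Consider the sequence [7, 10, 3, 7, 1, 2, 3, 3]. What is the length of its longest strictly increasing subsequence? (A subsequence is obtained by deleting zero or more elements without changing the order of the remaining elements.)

Scanning left to right, the best length ending at each element is: 7→1, 10→2, 3→1, 7→2, 1→1, 2→2, 3→3, 3→3.
So the longest increasing subsequence has length 3, e.g. 1, 2, 3.

3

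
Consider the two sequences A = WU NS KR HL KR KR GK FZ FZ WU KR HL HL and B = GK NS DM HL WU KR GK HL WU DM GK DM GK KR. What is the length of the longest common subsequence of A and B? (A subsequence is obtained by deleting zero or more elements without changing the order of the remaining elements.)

A longest common subsequence is NS, HL, KR, GK, WU, KR (length 6); the LCS DP confirms no longer common subsequence exists.

6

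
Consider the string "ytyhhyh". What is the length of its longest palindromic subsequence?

One longest palindromic subsequence is yhhy (positions 3,4,5,6); it reads the same forward and backward, and the interval DP gives dp[1][7] = 4.

4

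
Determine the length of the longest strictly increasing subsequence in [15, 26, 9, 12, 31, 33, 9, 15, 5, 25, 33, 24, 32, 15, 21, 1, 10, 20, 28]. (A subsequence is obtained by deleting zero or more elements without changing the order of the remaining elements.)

5

One longest increasing subsequence is 9, 12, 15, 25, 33 (positions 3,4,8,10,11), of length 5; no longer one exists.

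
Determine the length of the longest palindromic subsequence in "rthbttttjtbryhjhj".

One longest palindromic subsequence is hbtttttbh (positions 3,4,5,6,7,8,10,11,16); it reads the same forward and backward, and the interval DP gives dp[1][17] = 9.

9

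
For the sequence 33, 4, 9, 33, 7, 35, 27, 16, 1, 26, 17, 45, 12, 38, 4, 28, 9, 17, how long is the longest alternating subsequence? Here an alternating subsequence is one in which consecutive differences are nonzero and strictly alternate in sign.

Track the best alternating length ending on an up-step vs a down-step at each position: up/down = 1/1, 1/2, 3/2, 3/1, 3/4, 5/1, 5/6, 5/6, 1/6, 7/6, 7/8, 9/1, 7/10, 11/10, 7/12, 13/12, 13/14, 15/14.
The maximum over both is 15; one such subsequence is 33, 4, 9, 7, 35, 16, 26, 17, 45, 12, 38, 4, 28, 9, 17.

15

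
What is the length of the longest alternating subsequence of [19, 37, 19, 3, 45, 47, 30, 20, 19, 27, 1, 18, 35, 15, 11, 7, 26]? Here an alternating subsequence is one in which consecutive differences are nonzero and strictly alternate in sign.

Track the best alternating length ending on an up-step vs a down-step at each position: up/down = 1/1, 2/1, 1/3, 1/3, 4/1, 4/1, 4/5, 4/5, 4/5, 6/5, 1/7, 8/7, 8/5, 8/9, 8/9, 8/9, 10/9.
The maximum over both is 10; one such subsequence is 19, 37, 19, 45, 20, 27, 1, 18, 15, 26.

10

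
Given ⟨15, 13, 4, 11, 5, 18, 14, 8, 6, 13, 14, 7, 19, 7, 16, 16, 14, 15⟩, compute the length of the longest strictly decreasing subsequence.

One longest decreasing subsequence is 15, 13, 11, 8, 6 (positions 1,2,4,8,9), of length 5; no longer one exists.

5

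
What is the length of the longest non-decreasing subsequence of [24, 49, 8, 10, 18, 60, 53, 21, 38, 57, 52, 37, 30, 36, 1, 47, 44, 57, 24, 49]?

8

One longest non-decreasing subsequence is 8, 10, 18, 21, 30, 36, 47, 57 (positions 3,4,5,8,13,14,16,18), of length 8; no longer one exists.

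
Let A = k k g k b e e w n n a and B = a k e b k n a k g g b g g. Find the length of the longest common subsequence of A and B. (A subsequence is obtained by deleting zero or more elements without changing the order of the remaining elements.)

4

A longest common subsequence is kkgb (length 4); the LCS DP confirms no longer common subsequence exists.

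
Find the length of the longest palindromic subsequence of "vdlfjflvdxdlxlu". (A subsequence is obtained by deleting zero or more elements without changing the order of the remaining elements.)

7

One longest palindromic subsequence is lldxdll (positions 3,7,9,10,11,12,14); it reads the same forward and backward, and the interval DP gives dp[1][15] = 7.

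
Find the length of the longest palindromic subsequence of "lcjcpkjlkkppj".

7

Using dp[i][j] = 2 + dp[i+1][j−1] if the ends match, else max(dp[i+1][j], dp[i][j−1]):
dp[1][13] = 7. A witness is jpkkkpj at positions 3,5,6,9,10,12,13.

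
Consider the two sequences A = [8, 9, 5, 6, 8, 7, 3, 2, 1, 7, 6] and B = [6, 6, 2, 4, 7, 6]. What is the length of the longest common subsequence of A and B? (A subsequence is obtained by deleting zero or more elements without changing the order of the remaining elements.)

A longest common subsequence is 6, 2, 7, 6 (length 4); the LCS DP confirms no longer common subsequence exists.

4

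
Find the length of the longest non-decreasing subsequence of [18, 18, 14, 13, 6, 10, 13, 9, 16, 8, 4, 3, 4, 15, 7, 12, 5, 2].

One longest non-decreasing subsequence is 6, 10, 13, 16 (positions 5,6,7,9), of length 4; no longer one exists.

4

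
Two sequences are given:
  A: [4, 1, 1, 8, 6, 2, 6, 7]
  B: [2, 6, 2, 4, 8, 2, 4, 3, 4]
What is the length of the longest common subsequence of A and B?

Backtracking the LCS table gives one alignment: 4 (A1,B4) → 8 (A4,B5) → 2 (A6,B6).
So the longest common subsequence has length 3.

3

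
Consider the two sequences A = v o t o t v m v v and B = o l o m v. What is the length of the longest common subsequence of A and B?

A longest common subsequence is oomv (length 4); the LCS DP confirms no longer common subsequence exists.

4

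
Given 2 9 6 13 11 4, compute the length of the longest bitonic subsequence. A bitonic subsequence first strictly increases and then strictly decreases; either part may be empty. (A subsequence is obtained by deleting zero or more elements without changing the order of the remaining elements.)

5

Let inc[i] be the LIS ending at i and dec[i] the longest strictly decreasing subsequence starting at i. inc = [1, 2, 2, 3, 3, 2], dec = [1, 3, 2, 3, 2, 1].
max_i inc[i]+dec[i]−1 = 5, with one witness 2, 9, 13, 11, 4.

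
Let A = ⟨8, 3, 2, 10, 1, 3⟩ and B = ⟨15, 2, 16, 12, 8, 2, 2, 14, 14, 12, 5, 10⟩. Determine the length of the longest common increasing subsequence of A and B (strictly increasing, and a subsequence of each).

2

A longest common strictly increasing subsequence is 2, 10 (length 2); it appears in order in both A and B, and no longer such subsequence exists.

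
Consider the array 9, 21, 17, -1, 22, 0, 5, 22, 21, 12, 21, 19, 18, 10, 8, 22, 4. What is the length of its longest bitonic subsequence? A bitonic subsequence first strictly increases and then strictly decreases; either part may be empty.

One longest bitonic subsequence is -1, 0, 5, 22, 21, 19, 18, 10, 8, 4 (positions 4,6,7,8,11,12,13,14,15,17): it rises to 22 then falls. Length 10 is optimal.

10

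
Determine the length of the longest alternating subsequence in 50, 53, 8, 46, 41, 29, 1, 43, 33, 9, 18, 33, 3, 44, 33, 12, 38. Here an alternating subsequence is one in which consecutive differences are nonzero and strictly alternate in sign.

A longest alternating subsequence is 50, 53, 8, 46, 41, 43, 9, 18, 3, 44, 33, 38 (positions 1,2,3,4,5,8,10,11,13,14,15,17); its 11 consecutive differences strictly alternate in sign, and length 12 is optimal.

12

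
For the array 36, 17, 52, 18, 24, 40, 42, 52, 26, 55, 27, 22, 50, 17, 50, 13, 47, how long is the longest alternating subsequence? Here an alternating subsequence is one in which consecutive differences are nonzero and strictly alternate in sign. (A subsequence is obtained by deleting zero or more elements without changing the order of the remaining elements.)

13

Track the best alternating length ending on an up-step vs a down-step at each position: up/down = 1/1, 1/2, 3/1, 3/4, 5/4, 5/4, 5/4, 5/1, 5/6, 7/1, 7/8, 5/8, 9/8, 1/10, 11/8, 1/12, 13/12.
The maximum over both is 13; one such subsequence is 36, 17, 52, 18, 40, 26, 55, 27, 50, 17, 50, 13, 47.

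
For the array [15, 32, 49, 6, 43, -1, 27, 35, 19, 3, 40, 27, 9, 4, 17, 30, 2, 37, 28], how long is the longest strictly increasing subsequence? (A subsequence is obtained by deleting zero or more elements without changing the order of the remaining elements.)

6

One longest increasing subsequence is -1, 3, 9, 17, 30, 37 (positions 6,10,13,15,16,18), of length 6; no longer one exists.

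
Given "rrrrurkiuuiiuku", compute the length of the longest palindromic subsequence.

8

One longest palindromic subsequence is ukuiiuku (positions 5,7,9,11,12,13,14,15); it reads the same forward and backward, and the interval DP gives dp[1][15] = 8.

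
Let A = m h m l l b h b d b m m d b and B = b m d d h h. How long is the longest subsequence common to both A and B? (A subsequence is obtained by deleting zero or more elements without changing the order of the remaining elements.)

3

A longest common subsequence is mhh (length 3); the LCS DP confirms no longer common subsequence exists.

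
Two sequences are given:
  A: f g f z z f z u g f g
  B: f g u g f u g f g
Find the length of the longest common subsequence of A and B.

7

Backtracking the LCS table gives one alignment: f (A1,B1) → g (A2,B4) → f (A6,B5) → u (A8,B6) → g (A9,B7) → f (A10,B8) → g (A11,B9).
So the longest common subsequence has length 7.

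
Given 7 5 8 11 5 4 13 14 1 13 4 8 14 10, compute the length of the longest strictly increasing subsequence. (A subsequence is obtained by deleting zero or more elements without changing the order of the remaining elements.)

Let dp[i] be the longest increasing subsequence ending at position i. Then dp = [1, 1, 2, 3, 1, 1, 4, 5, 1, 4, 2, 3, 5, 4].
The maximum is 5; one witness is 7, 8, 11, 13, 14 at positions 1,3,4,7,8.

5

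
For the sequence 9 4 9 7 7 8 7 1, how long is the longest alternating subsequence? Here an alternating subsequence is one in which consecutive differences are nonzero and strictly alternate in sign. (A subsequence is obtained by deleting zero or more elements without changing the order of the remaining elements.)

Track the best alternating length ending on an up-step vs a down-step at each position: up/down = 1/1, 1/2, 3/1, 3/4, 3/4, 5/4, 3/6, 1/6.
The maximum over both is 6; one such subsequence is 9, 4, 9, 7, 8, 7.

6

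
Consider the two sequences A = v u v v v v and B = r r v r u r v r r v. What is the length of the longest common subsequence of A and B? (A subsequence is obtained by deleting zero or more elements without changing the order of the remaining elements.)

A longest common subsequence is vuvv (length 4); the LCS DP confirms no longer common subsequence exists.

4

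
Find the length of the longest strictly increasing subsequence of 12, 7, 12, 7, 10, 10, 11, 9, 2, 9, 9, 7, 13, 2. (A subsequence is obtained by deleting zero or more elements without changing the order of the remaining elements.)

4

One longest increasing subsequence is 7, 10, 11, 13 (positions 2,5,7,13), of length 4; no longer one exists.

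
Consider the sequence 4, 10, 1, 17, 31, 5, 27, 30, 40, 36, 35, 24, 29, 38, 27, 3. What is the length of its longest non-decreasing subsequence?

Scanning left to right, the best length ending at each element is: 4→1, 10→2, 1→1, 17→3, 31→4, 5→2, 27→4, 30→5, 40→6, 36→6, 35→6, 24→4, 29→5, 38→7, 27→5, 3→2.
So the longest non-decreasing subsequence has length 7, e.g. 4, 10, 17, 27, 30, 36, 38.

7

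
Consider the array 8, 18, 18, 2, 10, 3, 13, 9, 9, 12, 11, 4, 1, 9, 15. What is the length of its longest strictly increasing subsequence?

One longest increasing subsequence is 2, 3, 9, 12, 15 (positions 4,6,8,10,15), of length 5; no longer one exists.

5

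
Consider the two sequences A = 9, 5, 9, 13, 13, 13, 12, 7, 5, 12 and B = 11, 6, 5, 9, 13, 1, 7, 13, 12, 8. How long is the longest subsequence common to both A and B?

A longest common subsequence is 5, 9, 13, 13, 12 (length 5); the LCS DP confirms no longer common subsequence exists.

5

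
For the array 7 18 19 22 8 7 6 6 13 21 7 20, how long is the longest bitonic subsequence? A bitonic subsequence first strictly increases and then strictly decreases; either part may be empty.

Let inc[i] be the LIS ending at i and dec[i] the longest strictly decreasing subsequence starting at i. inc = [1, 2, 3, 4, 2, 1, 1, 1, 3, 4, 2, 4], dec = [2, 4, 4, 4, 3, 2, 1, 1, 2, 2, 1, 1].
max_i inc[i]+dec[i]−1 = 7, with one witness 7, 18, 19, 22, 8, 7, 6.

7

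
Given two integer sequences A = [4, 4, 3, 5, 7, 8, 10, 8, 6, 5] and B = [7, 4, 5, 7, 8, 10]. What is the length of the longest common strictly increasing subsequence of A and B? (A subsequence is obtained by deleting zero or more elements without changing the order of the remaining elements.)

For each value that appears in both, track the longest common increasing run ending there.
The best achievable length is 5; one witness is 4, 5, 7, 8, 10 (A-positions 1,4,5,6,7, B-positions 2,3,4,5,6).

5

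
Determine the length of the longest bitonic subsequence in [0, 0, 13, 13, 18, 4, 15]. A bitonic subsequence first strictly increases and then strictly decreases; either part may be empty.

4

One longest bitonic subsequence is 0, 13, 18, 15 (positions 1,3,5,7): it rises to 18 then falls. Length 4 is optimal.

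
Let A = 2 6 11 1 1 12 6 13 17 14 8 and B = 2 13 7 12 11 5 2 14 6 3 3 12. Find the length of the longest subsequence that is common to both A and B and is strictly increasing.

A longest common strictly increasing subsequence is 2, 13, 14 (length 3); it appears in order in both A and B, and no longer such subsequence exists.

3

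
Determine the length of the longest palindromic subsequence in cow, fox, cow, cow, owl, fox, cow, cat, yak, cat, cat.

6

One longest palindromic subsequence is cow fox cow cow fox cow (positions 1,2,3,4,6,7); it reads the same forward and backward, and the interval DP gives dp[1][11] = 6.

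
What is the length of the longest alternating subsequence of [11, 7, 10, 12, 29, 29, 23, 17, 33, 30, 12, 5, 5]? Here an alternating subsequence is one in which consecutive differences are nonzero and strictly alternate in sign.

6

Track the best alternating length ending on an up-step vs a down-step at each position: up/down = 1/1, 1/2, 3/2, 3/1, 3/1, 3/1, 3/4, 3/4, 5/1, 5/6, 3/6, 1/6, 1/6.
The maximum over both is 6; one such subsequence is 11, 7, 29, 23, 33, 30.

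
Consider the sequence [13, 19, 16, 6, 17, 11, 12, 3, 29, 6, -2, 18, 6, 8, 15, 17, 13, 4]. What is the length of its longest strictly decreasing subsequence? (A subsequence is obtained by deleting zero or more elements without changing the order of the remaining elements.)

One longest decreasing subsequence is 19, 16, 6, 3, -2 (positions 2,3,4,8,11), of length 5; no longer one exists.

5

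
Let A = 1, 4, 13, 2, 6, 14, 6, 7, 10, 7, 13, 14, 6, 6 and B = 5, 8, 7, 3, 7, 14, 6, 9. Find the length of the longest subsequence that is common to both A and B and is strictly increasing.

A longest common strictly increasing subsequence is 7, 14 (length 2); it appears in order in both A and B, and no longer such subsequence exists.

2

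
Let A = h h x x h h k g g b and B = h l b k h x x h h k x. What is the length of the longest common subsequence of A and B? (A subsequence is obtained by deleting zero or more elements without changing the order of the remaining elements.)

A longest common subsequence is hhxxhhk (length 7); the LCS DP confirms no longer common subsequence exists.

7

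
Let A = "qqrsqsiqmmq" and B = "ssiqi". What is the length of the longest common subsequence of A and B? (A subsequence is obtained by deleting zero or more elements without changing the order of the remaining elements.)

Backtracking the LCS table gives one alignment: s (A4,B1) → s (A6,B2) → i (A7,B3) → q (A8,B4).
So the longest common subsequence has length 4.

4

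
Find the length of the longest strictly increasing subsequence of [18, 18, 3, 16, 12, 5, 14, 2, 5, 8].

Let dp[i] be the longest increasing subsequence ending at position i. Then dp = [1, 1, 1, 2, 2, 2, 3, 1, 2, 3].
The maximum is 3; one witness is 3, 12, 14 at positions 3,5,7.

3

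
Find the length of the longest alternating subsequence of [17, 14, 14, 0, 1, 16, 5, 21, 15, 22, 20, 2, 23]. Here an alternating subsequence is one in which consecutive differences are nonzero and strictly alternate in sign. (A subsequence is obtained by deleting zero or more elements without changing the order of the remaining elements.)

Track the best alternating length ending on an up-step vs a down-step at each position: up/down = 1/1, 1/2, 1/2, 1/2, 3/2, 3/2, 3/4, 5/1, 5/6, 7/1, 7/8, 3/8, 9/1.
The maximum over both is 9; one such subsequence is 17, 14, 16, 5, 21, 15, 22, 20, 23.

9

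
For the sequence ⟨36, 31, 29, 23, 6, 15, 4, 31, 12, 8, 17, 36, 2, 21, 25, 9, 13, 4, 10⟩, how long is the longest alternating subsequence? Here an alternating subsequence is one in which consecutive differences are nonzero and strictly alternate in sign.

13

A longest alternating subsequence is 36, 6, 15, 4, 31, 12, 17, 2, 21, 9, 13, 4, 10 (positions 1,5,6,7,8,9,11,13,14,16,17,18,19); its 12 consecutive differences strictly alternate in sign, and length 13 is optimal.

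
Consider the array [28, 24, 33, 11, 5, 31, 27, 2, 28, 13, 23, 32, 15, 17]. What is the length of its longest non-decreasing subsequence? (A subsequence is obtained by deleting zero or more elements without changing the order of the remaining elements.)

4

One longest non-decreasing subsequence is 24, 27, 28, 32 (positions 2,7,9,12), of length 4; no longer one exists.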